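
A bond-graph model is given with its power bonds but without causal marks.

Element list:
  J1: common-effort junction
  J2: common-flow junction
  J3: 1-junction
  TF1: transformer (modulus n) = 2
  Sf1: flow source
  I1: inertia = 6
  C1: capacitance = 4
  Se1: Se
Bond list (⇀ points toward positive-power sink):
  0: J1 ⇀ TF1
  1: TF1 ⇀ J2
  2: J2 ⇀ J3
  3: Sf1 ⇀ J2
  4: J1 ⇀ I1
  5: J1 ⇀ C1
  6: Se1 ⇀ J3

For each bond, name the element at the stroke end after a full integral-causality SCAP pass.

b0 →TF1
b1 →J2
b2 →J2
b3 →Sf1
b4 →I1
b5 →J1
b6 →J3

bond 3 stroke→Sf1  (source Sf1 imposes f)
bond 6 stroke→J3  (Se1: effort source, stroke at far end)
bond 1 stroke→J2  (common-f at J2 fixed by 3)
bond 2 stroke→J2  (common-f at J2 fixed by 3)
bond 0 stroke→TF1  (TF1: transformer flips bond 1)
bond 4 stroke→I1  (I1 integral (f out))
bond 5 stroke→J1  (J1: last free bond brings effort in)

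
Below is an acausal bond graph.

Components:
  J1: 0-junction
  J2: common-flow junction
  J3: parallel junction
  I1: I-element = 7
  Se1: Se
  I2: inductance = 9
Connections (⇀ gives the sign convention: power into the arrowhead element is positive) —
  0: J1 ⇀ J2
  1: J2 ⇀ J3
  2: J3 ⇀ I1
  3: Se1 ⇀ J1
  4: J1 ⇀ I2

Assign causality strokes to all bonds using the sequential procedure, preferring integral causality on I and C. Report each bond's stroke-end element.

bond 3 stroke→J1  (Se1 (Se) sets effort on bond)
bond 0 stroke→J2  (J1: bond 3 brought effort, rest push out)
bond 4 stroke→I2  (common-e at J1 fixed by 3)
bond 1 stroke→J3  (closing 1-jn rule on J2)
bond 2 stroke→I1  (0-jn J3 has e-setter on 1)

β0 |J2
β1 |J3
β2 |I1
β3 |J1
β4 |I2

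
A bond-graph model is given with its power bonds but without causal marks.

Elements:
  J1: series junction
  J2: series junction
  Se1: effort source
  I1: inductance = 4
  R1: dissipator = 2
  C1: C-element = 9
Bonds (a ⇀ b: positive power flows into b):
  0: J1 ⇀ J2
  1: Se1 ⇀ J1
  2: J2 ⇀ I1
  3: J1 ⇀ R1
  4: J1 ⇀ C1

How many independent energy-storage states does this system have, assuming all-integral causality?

2  (C1, I1 all integral)

bond 1 stroke at J1  (Se1: effort source, stroke at far end)
bond 2 stroke at I1  (I1 outputs flow p/I1)
bond 0 stroke at J2  (J2 flow already set via bond 2)
bond 3 stroke at J1  (common-f at J1 fixed by 0)
bond 4 stroke at J1  (J1 flow already set via bond 0)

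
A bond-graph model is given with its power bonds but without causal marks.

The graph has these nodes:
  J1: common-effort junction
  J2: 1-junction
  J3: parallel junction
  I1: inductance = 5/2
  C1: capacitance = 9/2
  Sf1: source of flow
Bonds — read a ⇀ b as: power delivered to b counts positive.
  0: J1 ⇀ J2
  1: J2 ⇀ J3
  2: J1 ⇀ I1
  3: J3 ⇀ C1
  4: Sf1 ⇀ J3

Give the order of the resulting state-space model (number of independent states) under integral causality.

bond 4 stroke→Sf1  (Sf1 (Sf) sets flow on bond)
bond 2 stroke→I1  (prefer integral on I1)
bond 0 stroke→J1  (J1: last free bond brings effort in)
bond 1 stroke→J2  (common-f at J2 fixed by 0)
bond 3 stroke→J3  (J3: last free bond brings effort in)

2  (C1, I1 all integral)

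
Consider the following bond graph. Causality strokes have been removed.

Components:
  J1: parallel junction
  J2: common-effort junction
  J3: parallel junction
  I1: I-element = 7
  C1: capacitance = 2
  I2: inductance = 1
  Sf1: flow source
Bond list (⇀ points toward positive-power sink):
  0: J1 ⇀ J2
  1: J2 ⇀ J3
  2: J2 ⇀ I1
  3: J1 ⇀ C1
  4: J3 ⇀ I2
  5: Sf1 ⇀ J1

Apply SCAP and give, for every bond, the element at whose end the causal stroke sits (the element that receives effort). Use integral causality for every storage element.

β5 |Sf1  (Sf1 fixes flow; stroke at Sf1)
β2 |I1  (I1 integral (f out))
β3 |J1  (C1: C, integral causality)
β0 |J2  (common-e at J1 fixed by 3)
β1 |J3  (J2: bond 0 brought effort, rest push out)
β4 |I2  (J3 effort already set via bond 1)

β0 stroke at J2
β1 stroke at J3
β2 stroke at I1
β3 stroke at J1
β4 stroke at I2
β5 stroke at Sf1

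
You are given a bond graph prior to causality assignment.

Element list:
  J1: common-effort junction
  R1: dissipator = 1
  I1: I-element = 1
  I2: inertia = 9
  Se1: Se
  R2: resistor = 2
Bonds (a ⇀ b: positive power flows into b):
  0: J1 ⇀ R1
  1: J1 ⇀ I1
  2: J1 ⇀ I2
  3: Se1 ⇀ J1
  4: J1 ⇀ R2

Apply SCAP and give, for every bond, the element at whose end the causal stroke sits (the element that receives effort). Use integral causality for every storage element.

b3 |J1  (source Se1 imposes e)
b0 |R1  (0-jn J1 has e-setter on 3)
b1 |I1  (common-e at J1 fixed by 3)
b2 |I2  (J1: bond 3 brought effort, rest push out)
b4 |R2  (0-jn J1 has e-setter on 3)

bond 0 stroke→R1
bond 1 stroke→I1
bond 2 stroke→I2
bond 3 stroke→J1
bond 4 stroke→R2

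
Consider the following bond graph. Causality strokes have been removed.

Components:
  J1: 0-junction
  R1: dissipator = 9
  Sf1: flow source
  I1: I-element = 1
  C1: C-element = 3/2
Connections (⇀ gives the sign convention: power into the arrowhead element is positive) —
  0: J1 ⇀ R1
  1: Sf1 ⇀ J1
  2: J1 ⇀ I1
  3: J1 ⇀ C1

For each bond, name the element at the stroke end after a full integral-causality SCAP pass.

#1 stroke→Sf1  (Sf1: flow source, stroke at near end)
#2 stroke→I1  (prefer integral on I1)
#3 stroke→J1  (C1 integral (e out))
#0 stroke→R1  (common-e at J1 fixed by 3)

β0 stroke→R1
β1 stroke→Sf1
β2 stroke→I1
β3 stroke→J1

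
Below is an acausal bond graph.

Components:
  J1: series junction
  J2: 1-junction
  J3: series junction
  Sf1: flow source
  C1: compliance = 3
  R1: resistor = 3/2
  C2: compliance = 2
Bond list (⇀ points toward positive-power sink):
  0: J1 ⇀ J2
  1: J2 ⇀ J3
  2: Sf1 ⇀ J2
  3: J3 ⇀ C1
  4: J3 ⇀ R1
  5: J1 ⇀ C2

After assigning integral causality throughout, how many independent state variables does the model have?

#2 →Sf1  (Sf1: flow source, stroke at near end)
#0 →J2  (common-f at J2 fixed by 2)
#1 →J2  (1-jn J2 has f-setter on 2)
#3 →J3  (J3: bond 1 brought flow, rest push out)
#4 →J3  (J3 flow already set via bond 1)
#5 →J1  (1-jn J1 has f-setter on 0)

2  (C1, C2 all integral)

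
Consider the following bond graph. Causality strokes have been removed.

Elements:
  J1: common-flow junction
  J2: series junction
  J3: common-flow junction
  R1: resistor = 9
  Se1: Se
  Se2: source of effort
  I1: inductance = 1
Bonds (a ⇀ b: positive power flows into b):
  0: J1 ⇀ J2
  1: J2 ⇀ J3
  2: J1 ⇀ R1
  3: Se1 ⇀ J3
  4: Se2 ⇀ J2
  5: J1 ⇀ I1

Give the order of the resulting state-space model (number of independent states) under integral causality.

#3 |J3  (Se1 fixes effort; stroke away)
#4 |J2  (Se2 fixes effort; stroke away)
#1 |J2  (J3: last free bond brings flow in)
#0 |J1  (only one flow-in slot at J2)
#5 |I1  (I1 outputs flow p/I1)
#2 |J1  (J1: bond 5 brought flow, rest push out)

1  (I1 all integral)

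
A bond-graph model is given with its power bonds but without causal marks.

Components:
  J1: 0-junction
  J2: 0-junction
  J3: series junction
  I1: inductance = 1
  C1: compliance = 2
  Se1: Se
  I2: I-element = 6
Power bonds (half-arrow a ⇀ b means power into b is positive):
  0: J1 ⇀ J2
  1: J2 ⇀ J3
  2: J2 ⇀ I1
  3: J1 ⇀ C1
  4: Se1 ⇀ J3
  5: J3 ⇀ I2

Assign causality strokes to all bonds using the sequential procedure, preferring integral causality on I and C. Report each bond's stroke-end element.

bond 4 stroke→J3  (Se1 fixes effort; stroke away)
bond 2 stroke→I1  (prefer integral on I1)
bond 3 stroke→J1  (C1 outputs effort q/C1)
bond 0 stroke→J2  (common-e at J1 fixed by 3)
bond 1 stroke→J3  (J2 effort already set via bond 0)
bond 5 stroke→I2  (closing 1-jn rule on J3)

b0 →J2
b1 →J3
b2 →I1
b3 →J1
b4 →J3
b5 →I2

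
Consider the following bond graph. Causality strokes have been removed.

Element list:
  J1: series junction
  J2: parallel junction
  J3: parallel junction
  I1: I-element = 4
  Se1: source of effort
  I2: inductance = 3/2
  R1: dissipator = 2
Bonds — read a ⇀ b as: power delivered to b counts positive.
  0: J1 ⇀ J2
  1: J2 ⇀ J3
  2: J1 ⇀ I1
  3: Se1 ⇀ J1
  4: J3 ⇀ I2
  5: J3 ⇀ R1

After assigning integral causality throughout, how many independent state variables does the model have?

2  (I1, I2 all integral)

b3 →J1  (source Se1 imposes e)
b2 →I1  (I1: I, integral causality)
b0 →J1  (1-jn J1 has f-setter on 2)
b1 →J2  (J2: last free bond brings effort in)
b4 →I2  (I2 outputs flow p/I2)
b5 →J3  (closing 0-jn rule on J3)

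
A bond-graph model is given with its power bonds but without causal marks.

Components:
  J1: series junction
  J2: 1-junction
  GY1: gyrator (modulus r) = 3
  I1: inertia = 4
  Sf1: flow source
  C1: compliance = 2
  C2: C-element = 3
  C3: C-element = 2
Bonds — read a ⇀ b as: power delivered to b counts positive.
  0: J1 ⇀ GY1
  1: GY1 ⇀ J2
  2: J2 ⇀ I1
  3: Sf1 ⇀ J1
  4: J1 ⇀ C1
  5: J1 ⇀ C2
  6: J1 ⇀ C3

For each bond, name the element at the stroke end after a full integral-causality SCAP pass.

#0 |J1
#1 |J2
#2 |I1
#3 |Sf1
#4 |J1
#5 |J1
#6 |J1

b3 stroke→Sf1  (source Sf1 imposes f)
b0 stroke→J1  (common-f at J1 fixed by 3)
b4 stroke→J1  (J1 flow already set via bond 3)
b5 stroke→J1  (common-f at J1 fixed by 3)
b6 stroke→J1  (common-f at J1 fixed by 3)
b1 stroke→J2  (GY1 both-in/both-out from 0)
b2 stroke→I1  (J2: last free bond brings flow in)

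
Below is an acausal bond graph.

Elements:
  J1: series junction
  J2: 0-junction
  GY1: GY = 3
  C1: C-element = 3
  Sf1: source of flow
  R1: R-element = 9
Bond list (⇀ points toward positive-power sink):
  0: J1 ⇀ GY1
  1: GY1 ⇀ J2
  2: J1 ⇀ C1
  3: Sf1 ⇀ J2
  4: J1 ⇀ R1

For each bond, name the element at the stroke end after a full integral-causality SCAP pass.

b3 stroke at Sf1  (source Sf1 imposes f)
b1 stroke at J2  (J2: last free bond brings effort in)
b0 stroke at J1  (GY GY1: same side as bond 1)
b2 stroke at J1  (C1 outputs effort q/C1)
b4 stroke at R1  (J1 needs exactly one f-in)

β0 stroke→J1
β1 stroke→J2
β2 stroke→J1
β3 stroke→Sf1
β4 stroke→R1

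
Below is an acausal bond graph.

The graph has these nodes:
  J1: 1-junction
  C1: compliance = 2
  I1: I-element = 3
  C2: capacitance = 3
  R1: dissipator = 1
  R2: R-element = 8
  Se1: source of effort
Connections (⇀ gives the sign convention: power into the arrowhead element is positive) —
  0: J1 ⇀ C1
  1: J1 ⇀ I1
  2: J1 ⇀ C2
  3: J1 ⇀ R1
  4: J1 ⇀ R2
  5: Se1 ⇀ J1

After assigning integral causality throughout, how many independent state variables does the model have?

#5 |J1  (Se1: effort source, stroke at far end)
#0 |J1  (C1: C, integral causality)
#1 |I1  (I1 integral (f out))
#2 |J1  (common-f at J1 fixed by 1)
#3 |J1  (1-jn J1 has f-setter on 1)
#4 |J1  (common-f at J1 fixed by 1)

3  (C1, C2, I1 all integral)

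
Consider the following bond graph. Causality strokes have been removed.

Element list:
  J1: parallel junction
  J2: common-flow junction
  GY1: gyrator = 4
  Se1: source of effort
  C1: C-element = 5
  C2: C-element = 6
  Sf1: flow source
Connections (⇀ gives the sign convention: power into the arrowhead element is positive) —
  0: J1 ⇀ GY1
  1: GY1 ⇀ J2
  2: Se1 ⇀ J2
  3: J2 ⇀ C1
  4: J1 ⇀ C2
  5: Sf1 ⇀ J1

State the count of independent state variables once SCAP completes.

2  (C1, C2 all integral)

β2 →J2  (Se1 fixes effort; stroke away)
β5 →Sf1  (Sf1 (Sf) sets flow on bond)
β3 →J2  (C1: C, integral causality)
β1 →GY1  (only one flow-in slot at J2)
β0 →GY1  (through GY1, causality inverts; strokes same side of GY1)
β4 →J1  (J1: last free bond brings effort in)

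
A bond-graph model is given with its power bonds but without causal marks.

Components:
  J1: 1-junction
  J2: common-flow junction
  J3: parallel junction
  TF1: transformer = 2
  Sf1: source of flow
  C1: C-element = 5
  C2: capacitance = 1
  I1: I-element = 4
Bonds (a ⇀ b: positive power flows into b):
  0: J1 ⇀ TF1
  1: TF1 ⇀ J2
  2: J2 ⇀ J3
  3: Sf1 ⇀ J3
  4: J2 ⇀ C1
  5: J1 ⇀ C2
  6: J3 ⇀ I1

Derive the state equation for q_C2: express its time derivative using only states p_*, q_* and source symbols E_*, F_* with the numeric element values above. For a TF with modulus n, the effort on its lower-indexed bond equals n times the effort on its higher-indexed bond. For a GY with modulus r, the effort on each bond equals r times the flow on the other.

β3 →Sf1  (Sf1: flow source, stroke at near end)
β4 →J2  (C1 integral (e out))
β5 →J1  (C2: C, integral causality)
β0 →TF1  (only one flow-in slot at J1)
β1 →J2  (TF1: transformer flips bond 0)
β2 →J3  (only one flow-in slot at J2)
β6 →I1  (J3 effort already set via bond 2)

dq_C2/dt = -F_Sf1/2 + p_I1/8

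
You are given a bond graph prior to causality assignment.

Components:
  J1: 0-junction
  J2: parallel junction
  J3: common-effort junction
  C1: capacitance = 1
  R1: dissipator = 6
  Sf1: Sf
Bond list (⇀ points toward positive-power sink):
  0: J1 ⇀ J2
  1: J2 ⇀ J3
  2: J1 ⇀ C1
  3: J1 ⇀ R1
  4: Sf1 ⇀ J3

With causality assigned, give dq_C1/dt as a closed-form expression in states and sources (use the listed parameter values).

dq_C1/dt = F_Sf1 - q_C1/6

b4 stroke at Sf1  (Sf1 fixes flow; stroke at Sf1)
b1 stroke at J3  (closing 0-jn rule on J3)
b0 stroke at J2  (closing 0-jn rule on J2)
b2 stroke at J1  (C1: C, integral causality)
b3 stroke at R1  (common-e at J1 fixed by 2)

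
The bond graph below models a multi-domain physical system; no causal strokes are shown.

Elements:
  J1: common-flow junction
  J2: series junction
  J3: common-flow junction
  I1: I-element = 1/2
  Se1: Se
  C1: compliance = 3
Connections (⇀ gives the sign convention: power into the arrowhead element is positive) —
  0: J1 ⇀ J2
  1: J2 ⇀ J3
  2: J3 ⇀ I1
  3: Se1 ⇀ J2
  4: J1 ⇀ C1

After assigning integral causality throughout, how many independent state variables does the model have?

β3 |J2  (Se1: effort source, stroke at far end)
β2 |I1  (I1 integral (f out))
β1 |J3  (1-jn J3 has f-setter on 2)
β0 |J2  (J2: bond 1 brought flow, rest push out)
β4 |J1  (J1 flow already set via bond 0)

2  (C1, I1 all integral)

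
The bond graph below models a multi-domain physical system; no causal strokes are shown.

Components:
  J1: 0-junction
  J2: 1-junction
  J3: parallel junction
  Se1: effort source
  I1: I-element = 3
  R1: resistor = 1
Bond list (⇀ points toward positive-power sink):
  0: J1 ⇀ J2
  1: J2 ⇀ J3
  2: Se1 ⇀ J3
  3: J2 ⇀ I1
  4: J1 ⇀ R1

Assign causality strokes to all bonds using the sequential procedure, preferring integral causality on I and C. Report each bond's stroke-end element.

#0 stroke at J2
#1 stroke at J2
#2 stroke at J3
#3 stroke at I1
#4 stroke at J1

#2 stroke at J3  (source Se1 imposes e)
#1 stroke at J2  (J3 effort already set via bond 2)
#3 stroke at I1  (I1 outputs flow p/I1)
#0 stroke at J2  (J2 flow already set via bond 3)
#4 stroke at J1  (J1 needs exactly one e-in)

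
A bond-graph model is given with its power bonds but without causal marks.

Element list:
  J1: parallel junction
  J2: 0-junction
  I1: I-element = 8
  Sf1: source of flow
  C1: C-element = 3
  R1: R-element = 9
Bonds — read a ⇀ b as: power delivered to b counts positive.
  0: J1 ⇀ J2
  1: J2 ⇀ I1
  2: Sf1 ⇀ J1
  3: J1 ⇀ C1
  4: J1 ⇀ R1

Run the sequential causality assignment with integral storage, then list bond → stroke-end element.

bond 0 stroke→J2
bond 1 stroke→I1
bond 2 stroke→Sf1
bond 3 stroke→J1
bond 4 stroke→R1

b2 stroke→Sf1  (source Sf1 imposes f)
b1 stroke→I1  (prefer integral on I1)
b0 stroke→J2  (only one effort-in slot at J2)
b3 stroke→J1  (prefer integral on C1)
b4 stroke→R1  (J1: bond 3 brought effort, rest push out)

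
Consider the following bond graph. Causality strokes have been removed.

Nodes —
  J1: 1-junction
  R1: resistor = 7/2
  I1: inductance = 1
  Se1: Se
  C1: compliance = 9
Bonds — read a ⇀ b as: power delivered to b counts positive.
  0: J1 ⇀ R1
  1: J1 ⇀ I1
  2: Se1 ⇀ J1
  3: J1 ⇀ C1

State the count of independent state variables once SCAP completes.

bond 2 →J1  (Se1 (Se) sets effort on bond)
bond 1 →I1  (I1 integral (f out))
bond 0 →J1  (common-f at J1 fixed by 1)
bond 3 →J1  (J1 flow already set via bond 1)

2  (C1, I1 all integral)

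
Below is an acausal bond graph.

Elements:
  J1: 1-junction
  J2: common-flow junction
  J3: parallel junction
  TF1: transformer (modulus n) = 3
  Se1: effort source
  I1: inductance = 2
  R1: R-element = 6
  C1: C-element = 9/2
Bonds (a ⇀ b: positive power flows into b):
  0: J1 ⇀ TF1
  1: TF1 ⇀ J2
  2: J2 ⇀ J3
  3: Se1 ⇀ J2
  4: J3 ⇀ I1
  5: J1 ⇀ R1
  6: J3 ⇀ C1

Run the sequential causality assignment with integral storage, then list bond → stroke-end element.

#0 |J1
#1 |TF1
#2 |J2
#3 |J2
#4 |I1
#5 |R1
#6 |J3

bond 3 stroke at J2  (Se1 (Se) sets effort on bond)
bond 4 stroke at I1  (I1 integral (f out))
bond 6 stroke at J3  (prefer integral on C1)
bond 2 stroke at J2  (0-jn J3 has e-setter on 6)
bond 1 stroke at TF1  (J2 needs exactly one f-in)
bond 0 stroke at J1  (TF1: transformer flips bond 1)
bond 5 stroke at R1  (J1 needs exactly one f-in)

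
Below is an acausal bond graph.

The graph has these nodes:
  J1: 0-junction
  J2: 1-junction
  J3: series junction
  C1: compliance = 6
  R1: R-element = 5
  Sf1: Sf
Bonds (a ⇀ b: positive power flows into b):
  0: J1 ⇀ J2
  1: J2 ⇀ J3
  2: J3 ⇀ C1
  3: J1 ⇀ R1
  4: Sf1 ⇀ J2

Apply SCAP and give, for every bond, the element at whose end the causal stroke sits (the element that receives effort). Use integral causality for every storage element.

β4 |Sf1  (Sf1 (Sf) sets flow on bond)
β0 |J2  (J2: bond 4 brought flow, rest push out)
β1 |J2  (common-f at J2 fixed by 4)
β2 |J3  (1-jn J3 has f-setter on 1)
β3 |J1  (J1 needs exactly one e-in)

b0 |J2
b1 |J2
b2 |J3
b3 |J1
b4 |Sf1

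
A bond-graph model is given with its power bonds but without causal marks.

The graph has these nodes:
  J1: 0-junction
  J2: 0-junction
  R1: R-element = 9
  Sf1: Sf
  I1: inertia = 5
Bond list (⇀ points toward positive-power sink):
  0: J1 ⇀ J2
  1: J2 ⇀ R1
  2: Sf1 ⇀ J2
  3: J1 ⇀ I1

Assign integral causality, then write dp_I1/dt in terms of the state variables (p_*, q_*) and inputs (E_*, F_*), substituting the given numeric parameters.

b2 stroke→Sf1  (source Sf1 imposes f)
b3 stroke→I1  (I1 outputs flow p/I1)
b0 stroke→J1  (only one effort-in slot at J1)
b1 stroke→J2  (closing 0-jn rule on J2)

dp_I1/dt = 9*F_Sf1 - 9*p_I1/5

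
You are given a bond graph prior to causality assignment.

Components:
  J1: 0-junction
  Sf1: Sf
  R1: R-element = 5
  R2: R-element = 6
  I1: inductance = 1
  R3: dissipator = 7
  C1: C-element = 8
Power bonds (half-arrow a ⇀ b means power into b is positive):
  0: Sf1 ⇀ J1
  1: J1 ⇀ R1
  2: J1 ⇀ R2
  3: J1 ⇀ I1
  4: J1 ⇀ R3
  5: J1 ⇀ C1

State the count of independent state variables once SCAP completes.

2  (C1, I1 all integral)

bond 0 stroke→Sf1  (source Sf1 imposes f)
bond 3 stroke→I1  (I1: I, integral causality)
bond 5 stroke→J1  (C1 outputs effort q/C1)
bond 1 stroke→R1  (J1 effort already set via bond 5)
bond 2 stroke→R2  (J1 effort already set via bond 5)
bond 4 stroke→R3  (0-jn J1 has e-setter on 5)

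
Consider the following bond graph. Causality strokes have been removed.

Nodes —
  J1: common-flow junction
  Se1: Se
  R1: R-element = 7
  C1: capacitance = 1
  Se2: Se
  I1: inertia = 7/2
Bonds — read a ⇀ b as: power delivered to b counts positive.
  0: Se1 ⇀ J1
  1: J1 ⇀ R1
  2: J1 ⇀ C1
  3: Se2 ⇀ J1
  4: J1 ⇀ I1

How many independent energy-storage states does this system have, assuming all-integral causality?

β0 stroke→J1  (Se1 (Se) sets effort on bond)
β3 stroke→J1  (source Se2 imposes e)
β2 stroke→J1  (C1: C, integral causality)
β4 stroke→I1  (I1 integral (f out))
β1 stroke→J1  (J1: bond 4 brought flow, rest push out)

2  (C1, I1 all integral)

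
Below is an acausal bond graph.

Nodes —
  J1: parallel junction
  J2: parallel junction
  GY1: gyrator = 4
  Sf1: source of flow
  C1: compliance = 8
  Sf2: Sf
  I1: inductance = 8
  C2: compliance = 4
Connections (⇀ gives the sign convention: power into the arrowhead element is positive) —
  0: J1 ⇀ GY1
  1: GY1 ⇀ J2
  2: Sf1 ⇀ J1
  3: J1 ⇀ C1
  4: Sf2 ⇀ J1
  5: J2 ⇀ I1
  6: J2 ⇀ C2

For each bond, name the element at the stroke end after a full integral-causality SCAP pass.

b2 stroke→Sf1  (source Sf1 imposes f)
b4 stroke→Sf2  (Sf2 (Sf) sets flow on bond)
b3 stroke→J1  (C1 integral (e out))
b0 stroke→GY1  (common-e at J1 fixed by 3)
b1 stroke→GY1  (GY1 both-in/both-out from 0)
b5 stroke→I1  (I1: I, integral causality)
b6 stroke→J2  (only one effort-in slot at J2)

#0 stroke at GY1
#1 stroke at GY1
#2 stroke at Sf1
#3 stroke at J1
#4 stroke at Sf2
#5 stroke at I1
#6 stroke at J2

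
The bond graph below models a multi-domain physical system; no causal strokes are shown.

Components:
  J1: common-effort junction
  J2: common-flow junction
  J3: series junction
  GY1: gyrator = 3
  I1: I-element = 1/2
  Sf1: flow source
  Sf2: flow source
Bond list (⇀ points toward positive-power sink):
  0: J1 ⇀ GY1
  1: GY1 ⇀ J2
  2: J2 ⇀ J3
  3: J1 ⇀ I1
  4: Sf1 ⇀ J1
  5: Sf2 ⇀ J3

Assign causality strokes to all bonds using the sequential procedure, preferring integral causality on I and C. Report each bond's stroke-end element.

β0 stroke at J1
β1 stroke at J2
β2 stroke at J3
β3 stroke at I1
β4 stroke at Sf1
β5 stroke at Sf2

b4 stroke→Sf1  (Sf1 fixes flow; stroke at Sf1)
b5 stroke→Sf2  (Sf2 (Sf) sets flow on bond)
b2 stroke→J3  (common-f at J3 fixed by 5)
b1 stroke→J2  (J2: bond 2 brought flow, rest push out)
b0 stroke→J1  (GY GY1: same side as bond 1)
b3 stroke→I1  (common-e at J1 fixed by 0)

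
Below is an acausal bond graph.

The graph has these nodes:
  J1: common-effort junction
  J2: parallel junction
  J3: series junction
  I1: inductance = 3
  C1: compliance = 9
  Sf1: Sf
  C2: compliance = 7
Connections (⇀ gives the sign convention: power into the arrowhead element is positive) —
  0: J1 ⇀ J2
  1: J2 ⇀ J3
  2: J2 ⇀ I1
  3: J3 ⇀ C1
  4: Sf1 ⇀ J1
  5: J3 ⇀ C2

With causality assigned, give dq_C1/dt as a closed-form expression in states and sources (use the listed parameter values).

dq_C1/dt = F_Sf1 - p_I1/3

β4 stroke→Sf1  (Sf1: flow source, stroke at near end)
β0 stroke→J1  (J1: last free bond brings effort in)
β2 stroke→I1  (I1 outputs flow p/I1)
β1 stroke→J2  (J2: last free bond brings effort in)
β3 stroke→J3  (J3 flow already set via bond 1)
β5 stroke→J3  (J3: bond 1 brought flow, rest push out)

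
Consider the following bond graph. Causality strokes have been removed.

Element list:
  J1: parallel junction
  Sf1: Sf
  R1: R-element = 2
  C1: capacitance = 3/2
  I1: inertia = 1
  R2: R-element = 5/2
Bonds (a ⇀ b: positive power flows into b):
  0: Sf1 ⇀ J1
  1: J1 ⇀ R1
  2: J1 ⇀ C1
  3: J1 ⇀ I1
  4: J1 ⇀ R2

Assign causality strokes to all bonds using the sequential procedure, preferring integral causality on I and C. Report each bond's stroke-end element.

b0 stroke at Sf1  (Sf1 (Sf) sets flow on bond)
b2 stroke at J1  (C1: C, integral causality)
b1 stroke at R1  (0-jn J1 has e-setter on 2)
b3 stroke at I1  (J1: bond 2 brought effort, rest push out)
b4 stroke at R2  (J1 effort already set via bond 2)

bond 0 stroke→Sf1
bond 1 stroke→R1
bond 2 stroke→J1
bond 3 stroke→I1
bond 4 stroke→R2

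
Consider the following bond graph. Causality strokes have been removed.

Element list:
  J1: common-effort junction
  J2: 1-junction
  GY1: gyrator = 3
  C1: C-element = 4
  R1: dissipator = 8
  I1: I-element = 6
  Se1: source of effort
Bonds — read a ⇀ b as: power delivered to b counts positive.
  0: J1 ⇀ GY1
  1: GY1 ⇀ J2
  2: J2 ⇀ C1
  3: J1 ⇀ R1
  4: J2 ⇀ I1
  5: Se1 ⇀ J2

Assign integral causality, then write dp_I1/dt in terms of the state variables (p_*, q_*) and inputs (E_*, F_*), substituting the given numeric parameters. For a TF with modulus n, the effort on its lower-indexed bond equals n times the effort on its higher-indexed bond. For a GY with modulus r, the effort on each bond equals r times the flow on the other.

dp_I1/dt = E_Se1 - 3*p_I1/16 - q_C1/4

#5 |J2  (Se1 fixes effort; stroke away)
#2 |J2  (C1 integral (e out))
#4 |I1  (I1 outputs flow p/I1)
#1 |J2  (1-jn J2 has f-setter on 4)
#0 |J1  (through GY1, causality inverts; strokes same side of GY1)
#3 |R1  (common-e at J1 fixed by 0)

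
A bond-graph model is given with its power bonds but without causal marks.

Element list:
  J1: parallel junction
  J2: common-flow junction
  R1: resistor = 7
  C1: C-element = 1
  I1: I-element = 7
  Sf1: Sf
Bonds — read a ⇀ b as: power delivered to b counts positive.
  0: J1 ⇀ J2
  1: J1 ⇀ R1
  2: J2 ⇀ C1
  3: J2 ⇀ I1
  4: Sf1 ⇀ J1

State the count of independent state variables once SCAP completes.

2  (C1, I1 all integral)

β4 |Sf1  (Sf1 fixes flow; stroke at Sf1)
β2 |J2  (C1 integral (e out))
β3 |I1  (I1 outputs flow p/I1)
β0 |J2  (1-jn J2 has f-setter on 3)
β1 |J1  (only one effort-in slot at J1)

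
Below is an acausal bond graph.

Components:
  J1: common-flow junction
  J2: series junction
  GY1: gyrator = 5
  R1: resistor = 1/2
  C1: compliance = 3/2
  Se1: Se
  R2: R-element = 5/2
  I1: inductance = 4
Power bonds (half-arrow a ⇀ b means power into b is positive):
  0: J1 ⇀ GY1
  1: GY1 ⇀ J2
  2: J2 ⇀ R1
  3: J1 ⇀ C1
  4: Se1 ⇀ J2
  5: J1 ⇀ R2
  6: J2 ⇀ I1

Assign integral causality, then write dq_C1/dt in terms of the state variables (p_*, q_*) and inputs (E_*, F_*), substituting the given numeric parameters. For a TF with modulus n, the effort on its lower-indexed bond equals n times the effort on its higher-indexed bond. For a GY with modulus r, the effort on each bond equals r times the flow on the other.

dq_C1/dt = -p_I1/2 - 4*q_C1/15

β4 stroke at J2  (source Se1 imposes e)
β3 stroke at J1  (C1 outputs effort q/C1)
β6 stroke at I1  (prefer integral on I1)
β1 stroke at J2  (J2: bond 6 brought flow, rest push out)
β2 stroke at J2  (J2: bond 6 brought flow, rest push out)
β0 stroke at J1  (through GY1, causality inverts; strokes same side of GY1)
β5 stroke at R2  (only one flow-in slot at J1)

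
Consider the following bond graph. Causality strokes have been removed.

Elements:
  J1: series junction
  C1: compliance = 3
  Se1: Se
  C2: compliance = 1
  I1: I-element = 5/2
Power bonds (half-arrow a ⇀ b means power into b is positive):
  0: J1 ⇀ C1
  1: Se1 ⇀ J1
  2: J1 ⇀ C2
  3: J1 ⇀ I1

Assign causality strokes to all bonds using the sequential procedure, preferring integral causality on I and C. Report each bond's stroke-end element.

bond 1 stroke at J1  (source Se1 imposes e)
bond 0 stroke at J1  (C1 integral (e out))
bond 2 stroke at J1  (C2 outputs effort q/C2)
bond 3 stroke at I1  (J1 needs exactly one f-in)

#0 |J1
#1 |J1
#2 |J1
#3 |I1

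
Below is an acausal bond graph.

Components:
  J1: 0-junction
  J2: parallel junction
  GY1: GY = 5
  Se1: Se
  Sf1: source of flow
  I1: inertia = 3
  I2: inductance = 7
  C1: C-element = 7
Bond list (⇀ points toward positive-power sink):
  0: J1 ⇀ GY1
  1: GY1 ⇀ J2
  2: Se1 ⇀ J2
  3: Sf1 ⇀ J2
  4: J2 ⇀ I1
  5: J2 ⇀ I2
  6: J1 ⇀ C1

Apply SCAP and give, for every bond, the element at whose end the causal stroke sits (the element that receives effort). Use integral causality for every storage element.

β0 stroke at GY1
β1 stroke at GY1
β2 stroke at J2
β3 stroke at Sf1
β4 stroke at I1
β5 stroke at I2
β6 stroke at J1

bond 2 |J2  (Se1: effort source, stroke at far end)
bond 3 |Sf1  (Sf1 (Sf) sets flow on bond)
bond 1 |GY1  (common-e at J2 fixed by 2)
bond 4 |I1  (J2 effort already set via bond 2)
bond 5 |I2  (J2 effort already set via bond 2)
bond 0 |GY1  (GY1: gyrator matches bond 1)
bond 6 |J1  (closing 0-jn rule on J1)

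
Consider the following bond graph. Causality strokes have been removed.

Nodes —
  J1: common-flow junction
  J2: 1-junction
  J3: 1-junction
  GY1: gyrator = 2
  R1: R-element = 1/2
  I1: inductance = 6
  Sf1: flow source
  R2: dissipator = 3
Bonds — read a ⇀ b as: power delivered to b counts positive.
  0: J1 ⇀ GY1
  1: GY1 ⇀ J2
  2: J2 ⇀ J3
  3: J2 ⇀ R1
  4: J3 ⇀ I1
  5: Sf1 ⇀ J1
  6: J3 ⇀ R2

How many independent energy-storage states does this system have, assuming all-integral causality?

b5 stroke at Sf1  (Sf1 fixes flow; stroke at Sf1)
b0 stroke at J1  (common-f at J1 fixed by 5)
b1 stroke at J2  (GY1 both-in/both-out from 0)
b4 stroke at I1  (prefer integral on I1)
b2 stroke at J3  (1-jn J3 has f-setter on 4)
b6 stroke at J3  (1-jn J3 has f-setter on 4)
b3 stroke at J2  (J2 flow already set via bond 2)

1  (I1 all integral)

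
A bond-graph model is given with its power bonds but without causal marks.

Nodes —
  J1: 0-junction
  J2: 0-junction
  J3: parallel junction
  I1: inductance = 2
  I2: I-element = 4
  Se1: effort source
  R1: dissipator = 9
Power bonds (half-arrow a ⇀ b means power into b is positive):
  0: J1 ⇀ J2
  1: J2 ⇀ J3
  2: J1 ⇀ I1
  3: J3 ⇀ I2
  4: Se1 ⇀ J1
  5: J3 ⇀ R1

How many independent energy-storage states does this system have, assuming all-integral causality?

2  (I1, I2 all integral)

bond 4 |J1  (Se1: effort source, stroke at far end)
bond 0 |J2  (J1: bond 4 brought effort, rest push out)
bond 2 |I1  (J1: bond 4 brought effort, rest push out)
bond 1 |J3  (common-e at J2 fixed by 0)
bond 3 |I2  (J3: bond 1 brought effort, rest push out)
bond 5 |R1  (0-jn J3 has e-setter on 1)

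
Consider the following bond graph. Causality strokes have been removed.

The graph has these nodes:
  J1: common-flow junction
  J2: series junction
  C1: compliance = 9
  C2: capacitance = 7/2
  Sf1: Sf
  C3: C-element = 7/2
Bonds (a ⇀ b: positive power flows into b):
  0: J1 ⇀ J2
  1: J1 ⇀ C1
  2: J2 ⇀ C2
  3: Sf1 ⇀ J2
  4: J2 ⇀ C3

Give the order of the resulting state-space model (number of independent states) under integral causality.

b3 →Sf1  (Sf1 (Sf) sets flow on bond)
b0 →J2  (J2 flow already set via bond 3)
b2 →J2  (J2 flow already set via bond 3)
b4 →J2  (common-f at J2 fixed by 3)
b1 →J1  (1-jn J1 has f-setter on 0)

3  (C1, C2, C3 all integral)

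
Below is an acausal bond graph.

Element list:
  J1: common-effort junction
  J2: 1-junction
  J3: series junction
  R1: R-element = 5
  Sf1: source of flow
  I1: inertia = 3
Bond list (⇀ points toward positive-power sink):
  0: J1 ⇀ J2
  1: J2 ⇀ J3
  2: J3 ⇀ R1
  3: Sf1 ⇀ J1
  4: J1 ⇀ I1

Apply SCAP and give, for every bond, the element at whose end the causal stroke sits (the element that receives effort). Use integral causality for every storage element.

β0 →J1
β1 →J2
β2 →J3
β3 →Sf1
β4 →I1

#3 |Sf1  (Sf1: flow source, stroke at near end)
#4 |I1  (I1 integral (f out))
#0 |J1  (closing 0-jn rule on J1)
#1 |J2  (common-f at J2 fixed by 0)
#2 |J3  (J3 flow already set via bond 1)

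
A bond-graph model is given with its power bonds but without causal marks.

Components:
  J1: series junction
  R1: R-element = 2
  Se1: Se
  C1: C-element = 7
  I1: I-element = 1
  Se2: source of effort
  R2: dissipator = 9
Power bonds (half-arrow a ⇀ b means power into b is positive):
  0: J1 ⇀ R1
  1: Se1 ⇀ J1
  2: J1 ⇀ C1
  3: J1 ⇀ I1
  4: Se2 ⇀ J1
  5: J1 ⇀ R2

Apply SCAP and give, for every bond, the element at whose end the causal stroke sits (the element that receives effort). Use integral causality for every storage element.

bond 1 |J1  (Se1: effort source, stroke at far end)
bond 4 |J1  (Se2 (Se) sets effort on bond)
bond 2 |J1  (prefer integral on C1)
bond 3 |I1  (prefer integral on I1)
bond 0 |J1  (common-f at J1 fixed by 3)
bond 5 |J1  (J1: bond 3 brought flow, rest push out)

bond 0 |J1
bond 1 |J1
bond 2 |J1
bond 3 |I1
bond 4 |J1
bond 5 |J1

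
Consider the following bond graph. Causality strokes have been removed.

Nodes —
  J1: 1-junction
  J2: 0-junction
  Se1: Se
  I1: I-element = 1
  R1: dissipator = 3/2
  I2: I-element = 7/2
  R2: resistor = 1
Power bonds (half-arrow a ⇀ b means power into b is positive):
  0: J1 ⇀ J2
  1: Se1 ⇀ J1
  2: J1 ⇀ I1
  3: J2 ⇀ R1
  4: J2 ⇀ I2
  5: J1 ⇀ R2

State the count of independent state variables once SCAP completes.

2  (I1, I2 all integral)

β1 stroke→J1  (Se1 (Se) sets effort on bond)
β2 stroke→I1  (I1 integral (f out))
β0 stroke→J1  (common-f at J1 fixed by 2)
β5 stroke→J1  (1-jn J1 has f-setter on 2)
β4 stroke→I2  (I2: I, integral causality)
β3 stroke→J2  (closing 0-jn rule on J2)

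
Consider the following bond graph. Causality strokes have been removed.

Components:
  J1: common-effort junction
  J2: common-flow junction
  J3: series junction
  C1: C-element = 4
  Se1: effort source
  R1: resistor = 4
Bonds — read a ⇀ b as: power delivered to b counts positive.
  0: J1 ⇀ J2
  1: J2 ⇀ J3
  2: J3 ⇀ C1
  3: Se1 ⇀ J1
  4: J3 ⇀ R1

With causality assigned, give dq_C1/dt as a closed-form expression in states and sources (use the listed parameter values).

dq_C1/dt = E_Se1/4 - q_C1/16

β3 →J1  (Se1: effort source, stroke at far end)
β0 →J2  (0-jn J1 has e-setter on 3)
β1 →J3  (only one flow-in slot at J2)
β2 →J3  (prefer integral on C1)
β4 →R1  (only one flow-in slot at J3)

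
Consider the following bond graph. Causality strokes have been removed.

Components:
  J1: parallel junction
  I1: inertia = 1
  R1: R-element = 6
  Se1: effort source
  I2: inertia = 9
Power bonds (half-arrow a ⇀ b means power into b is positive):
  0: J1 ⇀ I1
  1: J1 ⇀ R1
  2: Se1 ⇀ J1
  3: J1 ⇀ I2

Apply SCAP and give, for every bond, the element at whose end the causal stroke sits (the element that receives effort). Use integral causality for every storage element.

b0 stroke→I1
b1 stroke→R1
b2 stroke→J1
b3 stroke→I2

bond 2 stroke→J1  (Se1: effort source, stroke at far end)
bond 0 stroke→I1  (J1: bond 2 brought effort, rest push out)
bond 1 stroke→R1  (0-jn J1 has e-setter on 2)
bond 3 stroke→I2  (0-jn J1 has e-setter on 2)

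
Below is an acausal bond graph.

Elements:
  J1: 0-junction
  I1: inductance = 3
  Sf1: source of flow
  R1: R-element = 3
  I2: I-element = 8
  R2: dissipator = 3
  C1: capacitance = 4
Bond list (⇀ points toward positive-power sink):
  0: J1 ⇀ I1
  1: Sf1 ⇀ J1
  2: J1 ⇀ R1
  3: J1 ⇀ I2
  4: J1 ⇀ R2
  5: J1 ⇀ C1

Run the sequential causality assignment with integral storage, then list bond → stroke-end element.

β1 →Sf1  (source Sf1 imposes f)
β0 →I1  (I1: I, integral causality)
β3 →I2  (I2: I, integral causality)
β5 →J1  (prefer integral on C1)
β2 →R1  (J1 effort already set via bond 5)
β4 →R2  (J1 effort already set via bond 5)

#0 →I1
#1 →Sf1
#2 →R1
#3 →I2
#4 →R2
#5 →J1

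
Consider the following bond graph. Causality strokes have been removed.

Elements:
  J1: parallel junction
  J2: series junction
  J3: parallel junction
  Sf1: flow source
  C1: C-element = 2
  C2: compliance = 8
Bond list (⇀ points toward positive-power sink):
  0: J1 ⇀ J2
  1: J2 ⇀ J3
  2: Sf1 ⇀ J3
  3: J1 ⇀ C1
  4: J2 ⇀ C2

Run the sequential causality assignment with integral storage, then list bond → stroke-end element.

#2 stroke at Sf1  (Sf1 (Sf) sets flow on bond)
#1 stroke at J3  (only one effort-in slot at J3)
#0 stroke at J2  (1-jn J2 has f-setter on 1)
#4 stroke at J2  (J2 flow already set via bond 1)
#3 stroke at J1  (J1 needs exactly one e-in)

β0 |J2
β1 |J3
β2 |Sf1
β3 |J1
β4 |J2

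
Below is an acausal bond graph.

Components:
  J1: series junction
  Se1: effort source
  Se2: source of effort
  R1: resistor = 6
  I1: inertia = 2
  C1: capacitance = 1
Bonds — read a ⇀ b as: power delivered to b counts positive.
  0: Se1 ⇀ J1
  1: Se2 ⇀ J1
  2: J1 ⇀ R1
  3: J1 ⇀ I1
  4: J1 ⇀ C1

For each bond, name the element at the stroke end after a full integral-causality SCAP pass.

#0 stroke at J1  (Se1 (Se) sets effort on bond)
#1 stroke at J1  (Se2 (Se) sets effort on bond)
#3 stroke at I1  (I1: I, integral causality)
#2 stroke at J1  (common-f at J1 fixed by 3)
#4 stroke at J1  (J1: bond 3 brought flow, rest push out)

#0 →J1
#1 →J1
#2 →J1
#3 →I1
#4 →J1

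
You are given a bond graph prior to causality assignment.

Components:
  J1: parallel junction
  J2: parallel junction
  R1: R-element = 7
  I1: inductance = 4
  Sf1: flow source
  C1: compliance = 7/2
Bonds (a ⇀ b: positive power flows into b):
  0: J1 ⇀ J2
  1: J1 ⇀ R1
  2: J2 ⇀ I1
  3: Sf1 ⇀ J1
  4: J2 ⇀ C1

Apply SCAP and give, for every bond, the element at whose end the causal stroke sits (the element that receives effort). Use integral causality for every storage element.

#0 stroke at J1
#1 stroke at R1
#2 stroke at I1
#3 stroke at Sf1
#4 stroke at J2

bond 3 stroke at Sf1  (Sf1: flow source, stroke at near end)
bond 2 stroke at I1  (prefer integral on I1)
bond 4 stroke at J2  (prefer integral on C1)
bond 0 stroke at J1  (J2: bond 4 brought effort, rest push out)
bond 1 stroke at R1  (0-jn J1 has e-setter on 0)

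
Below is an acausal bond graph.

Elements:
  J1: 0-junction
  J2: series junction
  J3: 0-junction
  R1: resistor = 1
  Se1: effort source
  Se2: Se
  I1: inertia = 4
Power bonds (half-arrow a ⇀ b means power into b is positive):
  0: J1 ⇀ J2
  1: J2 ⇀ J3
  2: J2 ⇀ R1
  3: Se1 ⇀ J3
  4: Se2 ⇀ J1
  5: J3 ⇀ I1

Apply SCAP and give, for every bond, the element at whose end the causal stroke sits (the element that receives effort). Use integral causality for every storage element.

#0 stroke at J2
#1 stroke at J2
#2 stroke at R1
#3 stroke at J3
#4 stroke at J1
#5 stroke at I1

β3 →J3  (Se1 fixes effort; stroke away)
β4 →J1  (source Se2 imposes e)
β0 →J2  (common-e at J1 fixed by 4)
β1 →J2  (J3: bond 3 brought effort, rest push out)
β5 →I1  (J3 effort already set via bond 3)
β2 →R1  (closing 1-jn rule on J2)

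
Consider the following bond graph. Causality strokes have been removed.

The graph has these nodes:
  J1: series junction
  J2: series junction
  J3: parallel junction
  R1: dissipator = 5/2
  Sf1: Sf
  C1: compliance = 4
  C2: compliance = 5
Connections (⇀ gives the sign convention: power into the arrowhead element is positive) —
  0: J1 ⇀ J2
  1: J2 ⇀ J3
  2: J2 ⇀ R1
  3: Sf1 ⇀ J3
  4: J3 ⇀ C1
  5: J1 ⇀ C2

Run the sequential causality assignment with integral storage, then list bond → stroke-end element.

β0 stroke at J2
β1 stroke at J2
β2 stroke at R1
β3 stroke at Sf1
β4 stroke at J3
β5 stroke at J1

#3 stroke at Sf1  (Sf1: flow source, stroke at near end)
#4 stroke at J3  (C1 outputs effort q/C1)
#1 stroke at J2  (common-e at J3 fixed by 4)
#5 stroke at J1  (C2: C, integral causality)
#0 stroke at J2  (J1: last free bond brings flow in)
#2 stroke at R1  (J2 needs exactly one f-in)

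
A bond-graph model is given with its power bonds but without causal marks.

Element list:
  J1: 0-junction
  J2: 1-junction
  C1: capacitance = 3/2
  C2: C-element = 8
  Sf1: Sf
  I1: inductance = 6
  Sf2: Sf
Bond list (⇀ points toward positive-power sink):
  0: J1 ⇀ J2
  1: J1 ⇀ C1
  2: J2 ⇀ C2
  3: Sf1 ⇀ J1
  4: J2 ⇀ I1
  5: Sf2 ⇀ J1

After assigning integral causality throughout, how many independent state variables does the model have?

3  (C1, C2, I1 all integral)

#3 stroke→Sf1  (source Sf1 imposes f)
#5 stroke→Sf2  (Sf2: flow source, stroke at near end)
#1 stroke→J1  (prefer integral on C1)
#0 stroke→J2  (common-e at J1 fixed by 1)
#2 stroke→J2  (C2 outputs effort q/C2)
#4 stroke→I1  (closing 1-jn rule on J2)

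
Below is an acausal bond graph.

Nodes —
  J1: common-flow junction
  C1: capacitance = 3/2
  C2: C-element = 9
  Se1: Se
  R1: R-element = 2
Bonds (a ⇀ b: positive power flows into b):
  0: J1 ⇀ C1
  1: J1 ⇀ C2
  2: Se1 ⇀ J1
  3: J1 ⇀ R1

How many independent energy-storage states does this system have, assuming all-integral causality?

bond 2 →J1  (Se1 fixes effort; stroke away)
bond 0 →J1  (C1 outputs effort q/C1)
bond 1 →J1  (prefer integral on C2)
bond 3 →R1  (only one flow-in slot at J1)

2  (C1, C2 all integral)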